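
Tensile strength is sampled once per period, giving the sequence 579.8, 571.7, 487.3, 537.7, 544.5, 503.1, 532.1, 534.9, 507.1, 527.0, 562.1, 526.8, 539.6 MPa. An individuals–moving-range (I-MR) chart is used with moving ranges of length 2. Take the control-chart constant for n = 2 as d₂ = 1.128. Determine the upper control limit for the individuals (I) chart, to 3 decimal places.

X̄ = (579.8 + 571.7 + 487.3 + 537.7 + 544.5 + 503.1 + 532.1 + 534.9 + 507.1 + 527.0 + 562.1 + 526.8 + 539.6) / 13 = 534.9000
Moving ranges: 8.1, 84.4, 50.4, 6.8, 41.4, 29.0, 2.8, 27.8, 19.9, 35.1, 35.3, 12.8; M̄R̄ = 353.8000 / 12 = 29.4833
UCL = X̄ + 3·M̄R̄/d₂ = 534.9000 + 3 × 29.4833 / 1.128 = 613.3131

613.313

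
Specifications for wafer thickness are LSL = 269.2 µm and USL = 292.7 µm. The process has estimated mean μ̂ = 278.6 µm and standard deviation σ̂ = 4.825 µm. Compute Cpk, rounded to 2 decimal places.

Cpu = (USL − μ̂) / (3σ̂) = (292.7 − 278.6) / (3 × 4.825) = 0.9741; Cpl = (μ̂ − LSL) / (3σ̂) = (278.6 − 269.2) / (3 × 4.825) = 0.6494; Cpk = min(Cpu, Cpl) = 0.6494

0.65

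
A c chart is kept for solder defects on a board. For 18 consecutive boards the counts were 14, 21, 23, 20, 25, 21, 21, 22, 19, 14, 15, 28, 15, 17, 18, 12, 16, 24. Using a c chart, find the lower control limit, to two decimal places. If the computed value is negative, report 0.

c̄ = (14 + 21 + 23 + 20 + 25 + 21 + 21 + 22 + 19 + 14 + 15 + 28 + 15 + 17 + 18 + 12 + 16 + 24) / 18 = 345 / 18 = 19.1667
LCL = c̄ − 3√c̄ = 19.1667 − 3 × 4.3780 = 6.0327

6.03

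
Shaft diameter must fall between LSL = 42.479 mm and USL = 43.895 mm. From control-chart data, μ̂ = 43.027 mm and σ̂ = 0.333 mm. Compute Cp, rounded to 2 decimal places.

Cp = (USL − LSL) / (6σ̂) = (43.895 − 42.479) / (6 × 0.333) = 1.4160 / 1.9980 = 0.7087

0.71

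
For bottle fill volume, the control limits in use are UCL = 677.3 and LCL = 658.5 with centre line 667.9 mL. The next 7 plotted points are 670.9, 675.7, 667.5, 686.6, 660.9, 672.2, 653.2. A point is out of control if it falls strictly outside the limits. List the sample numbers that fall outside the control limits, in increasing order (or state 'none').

4, 7

Compare each point to [658.5, 677.3]: sample 4 = 686.6 > UCL; sample 7 = 653.2 < LCL.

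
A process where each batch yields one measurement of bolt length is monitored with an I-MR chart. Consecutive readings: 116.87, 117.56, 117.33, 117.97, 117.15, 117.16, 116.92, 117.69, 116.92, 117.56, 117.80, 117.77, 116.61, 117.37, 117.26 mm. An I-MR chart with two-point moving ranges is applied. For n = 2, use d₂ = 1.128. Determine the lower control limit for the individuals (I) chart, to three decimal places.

X̄ = (116.87 + 117.56 + 117.33 + 117.97 + 117.15 + 117.16 + 116.92 + 117.69 + 116.92 + 117.56 + 117.80 + 117.77 + 116.61 + 117.37 + 117.26) / 15 = 117.3293
Moving ranges: 0.69, 0.23, 0.64, 0.82, 0.01, 0.24, 0.77, 0.77, 0.64, 0.24, 0.03, 1.16, 0.76, 0.11; M̄R̄ = 7.1100 / 14 = 0.5079
LCL = X̄ − 3·M̄R̄/d₂ = 117.3293 − 3 × 0.5079 / 1.128 = 115.9786

115.979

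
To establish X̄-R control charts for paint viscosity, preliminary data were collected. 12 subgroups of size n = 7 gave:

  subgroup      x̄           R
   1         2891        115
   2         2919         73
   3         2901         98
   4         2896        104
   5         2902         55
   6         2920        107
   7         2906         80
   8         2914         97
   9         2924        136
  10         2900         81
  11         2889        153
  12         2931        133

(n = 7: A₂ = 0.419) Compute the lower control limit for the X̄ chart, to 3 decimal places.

2864.733

X̄̄ = (2891 + 2919 + 2901 + 2896 + 2902 + 2920 + 2906 + 2914 + 2924 + 2900 + 2889 + 2931) / 12 = 34893.0000 / 12 = 2907.7500
R̄ = (115 + 73 + 98 + 104 + 55 + 107 + 80 + 97 + 136 + 81 + 153 + 133) / 12 = 1232.0000 / 12 = 102.6667
LCL = X̄̄ − A₂·R̄ = 2907.7500 − 0.419 × 102.6667 = 2864.7327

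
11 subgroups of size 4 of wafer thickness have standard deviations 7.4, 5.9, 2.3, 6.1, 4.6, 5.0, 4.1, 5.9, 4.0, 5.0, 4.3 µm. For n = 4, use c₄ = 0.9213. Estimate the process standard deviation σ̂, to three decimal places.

s̄ = (7.4 + 5.9 + 2.3 + 6.1 + 4.6 + 5.0 + 4.1 + 5.9 + 4.0 + 5.0 + 4.3) / 11 = 4.9636
σ̂ = s̄ / c₄ = 4.9636 / 0.9213 = 5.3876

5.388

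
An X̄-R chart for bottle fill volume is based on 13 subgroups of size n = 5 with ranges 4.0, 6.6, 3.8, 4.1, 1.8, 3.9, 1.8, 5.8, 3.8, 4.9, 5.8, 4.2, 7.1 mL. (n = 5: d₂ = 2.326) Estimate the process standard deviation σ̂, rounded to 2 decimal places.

1.90

R̄ = (4.0 + 6.6 + 3.8 + 4.1 + 1.8 + 3.9 + 1.8 + 5.8 + 3.8 + 4.9 + 5.8 + 4.2 + 7.1) / 13 = 4.4308
σ̂ = R̄ / d₂ = 4.4308 / 2.326 = 1.9049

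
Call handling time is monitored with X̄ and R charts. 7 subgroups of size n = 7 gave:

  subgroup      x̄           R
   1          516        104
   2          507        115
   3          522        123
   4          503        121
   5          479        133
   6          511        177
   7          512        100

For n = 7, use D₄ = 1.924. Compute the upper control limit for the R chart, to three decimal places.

239.950

R̄ = (104 + 115 + 123 + 121 + 133 + 177 + 100) / 7 = 873.0000 / 7 = 124.7143
UCL_R = D₄·R̄ = 1.924 × 124.7143 = 239.9503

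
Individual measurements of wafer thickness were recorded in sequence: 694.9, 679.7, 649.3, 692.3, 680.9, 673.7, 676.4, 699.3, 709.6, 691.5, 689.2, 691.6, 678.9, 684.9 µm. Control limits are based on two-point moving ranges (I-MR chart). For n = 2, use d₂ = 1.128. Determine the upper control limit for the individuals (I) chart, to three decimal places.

X̄ = (694.9 + 679.7 + 649.3 + 692.3 + 680.9 + 673.7 + 676.4 + 699.3 + 709.6 + 691.5 + 689.2 + 691.6 + 678.9 + 684.9) / 14 = 685.1571
Moving ranges: 15.2, 30.4, 43.0, 11.4, 7.2, 2.7, 22.9, 10.3, 18.1, 2.3, 2.4, 12.7, 6.0; M̄R̄ = 184.6000 / 13 = 14.2000
UCL = X̄ + 3·M̄R̄/d₂ = 685.1571 + 3 × 14.2000 / 1.128 = 722.9231

722.923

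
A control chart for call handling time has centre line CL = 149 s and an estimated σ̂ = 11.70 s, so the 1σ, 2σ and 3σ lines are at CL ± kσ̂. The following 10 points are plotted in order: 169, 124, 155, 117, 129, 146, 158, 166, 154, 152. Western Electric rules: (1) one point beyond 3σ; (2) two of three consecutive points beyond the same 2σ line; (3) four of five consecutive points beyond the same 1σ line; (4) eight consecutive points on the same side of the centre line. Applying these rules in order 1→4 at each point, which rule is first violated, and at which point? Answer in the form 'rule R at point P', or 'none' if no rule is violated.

Zone of each point (C = within 1σ̂, B = 1σ̂–2σ̂, A = 2σ̂–3σ̂, * = beyond 3σ̂; sign = side of CL): 1:+B, 2:-A, 3:+C, 4:-A, 5:-B, 6:-C, 7:+C, 8:+B, 9:+C, 10:+C
Rule 2 (two of three consecutive points beyond the same 2σ limit) is satisfied at point 4.

rule 2 at point 4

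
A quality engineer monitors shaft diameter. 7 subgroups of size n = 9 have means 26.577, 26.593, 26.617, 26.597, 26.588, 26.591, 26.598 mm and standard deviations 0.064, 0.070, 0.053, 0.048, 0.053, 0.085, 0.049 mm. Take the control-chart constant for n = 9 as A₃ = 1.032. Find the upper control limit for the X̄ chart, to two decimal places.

26.66

X̄̄ = (26.577 + 26.593 + 26.617 + 26.597 + 26.588 + 26.591 + 26.598) / 7 = 26.5944
s̄ = (0.064 + 0.070 + 0.053 + 0.048 + 0.053 + 0.085 + 0.049) / 7 = 0.0603
UCL = X̄̄ + A₃·s̄ = 26.5944 + 1.032 × 0.0603 = 26.6566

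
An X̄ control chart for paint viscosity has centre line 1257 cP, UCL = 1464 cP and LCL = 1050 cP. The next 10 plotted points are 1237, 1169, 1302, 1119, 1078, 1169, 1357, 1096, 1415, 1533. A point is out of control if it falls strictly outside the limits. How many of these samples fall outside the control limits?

1

Compare each point to [1050, 1464]: sample 10 = 1533 > UCL.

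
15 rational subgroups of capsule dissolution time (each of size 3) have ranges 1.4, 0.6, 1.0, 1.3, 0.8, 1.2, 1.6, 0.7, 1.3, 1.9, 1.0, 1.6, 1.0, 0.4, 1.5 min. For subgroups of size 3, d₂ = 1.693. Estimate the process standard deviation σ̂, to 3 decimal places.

R̄ = (1.4 + 0.6 + 1.0 + 1.3 + 0.8 + 1.2 + 1.6 + 0.7 + 1.3 + 1.9 + 1.0 + 1.6 + 1.0 + 0.4 + 1.5) / 15 = 1.1533
σ̂ = R̄ / d₂ = 1.1533 / 1.693 = 0.6812

0.681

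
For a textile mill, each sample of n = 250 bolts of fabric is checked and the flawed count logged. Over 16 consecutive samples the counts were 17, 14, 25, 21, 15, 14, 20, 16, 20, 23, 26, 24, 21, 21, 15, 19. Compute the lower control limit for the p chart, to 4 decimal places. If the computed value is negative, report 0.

p̄ = Σdᵢ / (k·n) = 311 / (16 × 250) = 0.07775
LCL = p̄ − 3·√(p̄(1−p̄)/n) = 0.07775 − 3 × 0.01694 = 0.02694

0.0269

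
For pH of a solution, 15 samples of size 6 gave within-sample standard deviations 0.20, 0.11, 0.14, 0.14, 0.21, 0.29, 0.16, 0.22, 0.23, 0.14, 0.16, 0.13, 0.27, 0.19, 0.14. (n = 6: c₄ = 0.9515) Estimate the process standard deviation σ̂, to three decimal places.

s̄ = (0.20 + 0.11 + 0.14 + 0.14 + 0.21 + 0.29 + 0.16 + 0.22 + 0.23 + 0.14 + 0.16 + 0.13 + 0.27 + 0.19 + 0.14) / 15 = 0.1820
σ̂ = s̄ / c₄ = 0.1820 / 0.9515 = 0.1913

0.191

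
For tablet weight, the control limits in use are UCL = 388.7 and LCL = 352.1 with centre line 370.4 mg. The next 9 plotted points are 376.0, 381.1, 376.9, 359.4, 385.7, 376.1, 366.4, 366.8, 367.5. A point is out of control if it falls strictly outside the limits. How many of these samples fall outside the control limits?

All 9 points lie within [352.1, 388.7].

0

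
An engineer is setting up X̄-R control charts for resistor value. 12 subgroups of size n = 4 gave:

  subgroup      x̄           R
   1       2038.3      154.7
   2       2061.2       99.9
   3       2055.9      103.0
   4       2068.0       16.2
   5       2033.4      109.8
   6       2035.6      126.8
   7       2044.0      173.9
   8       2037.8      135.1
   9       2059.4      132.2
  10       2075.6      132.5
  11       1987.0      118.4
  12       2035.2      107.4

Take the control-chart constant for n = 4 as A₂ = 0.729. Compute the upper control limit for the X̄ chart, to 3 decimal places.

2129.935

X̄̄ = (2038.3 + 2061.2 + 2055.9 + 2068.0 + 2033.4 + 2035.6 + 2044.0 + 2037.8 + 2059.4 + 2075.6 + 1987.0 + 2035.2) / 12 = 24531.4000 / 12 = 2044.2833
R̄ = (154.7 + 99.9 + 103.0 + 16.2 + 109.8 + 126.8 + 173.9 + 135.1 + 132.2 + 132.5 + 118.4 + 107.4) / 12 = 1409.9000 / 12 = 117.4917
UCL = X̄̄ + A₂·R̄ = 2044.2833 + 0.729 × 117.4917 = 2129.9348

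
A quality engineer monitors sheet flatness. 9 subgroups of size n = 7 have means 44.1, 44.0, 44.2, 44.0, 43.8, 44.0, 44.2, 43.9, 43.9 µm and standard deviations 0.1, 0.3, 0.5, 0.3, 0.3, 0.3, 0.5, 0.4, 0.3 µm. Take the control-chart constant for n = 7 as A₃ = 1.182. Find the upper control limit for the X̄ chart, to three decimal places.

44.405

X̄̄ = (44.1 + 44.0 + 44.2 + 44.0 + 43.8 + 44.0 + 44.2 + 43.9 + 43.9) / 9 = 44.0111
s̄ = (0.1 + 0.3 + 0.5 + 0.3 + 0.3 + 0.3 + 0.5 + 0.4 + 0.3) / 9 = 0.3333
UCL = X̄̄ + A₃·s̄ = 44.0111 + 1.182 × 0.3333 = 44.4051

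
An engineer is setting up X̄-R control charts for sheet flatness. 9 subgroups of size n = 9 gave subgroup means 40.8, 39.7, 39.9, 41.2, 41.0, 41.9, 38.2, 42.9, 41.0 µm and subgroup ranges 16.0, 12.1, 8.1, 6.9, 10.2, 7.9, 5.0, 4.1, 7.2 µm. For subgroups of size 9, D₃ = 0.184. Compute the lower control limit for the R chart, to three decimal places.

R̄ = (16.0 + 12.1 + 8.1 + 6.9 + 10.2 + 7.9 + 5.0 + 4.1 + 7.2) / 9 = 77.5000 / 9 = 8.6111
LCL_R = D₃·R̄ = 0.184 × 8.6111 = 1.5844

1.584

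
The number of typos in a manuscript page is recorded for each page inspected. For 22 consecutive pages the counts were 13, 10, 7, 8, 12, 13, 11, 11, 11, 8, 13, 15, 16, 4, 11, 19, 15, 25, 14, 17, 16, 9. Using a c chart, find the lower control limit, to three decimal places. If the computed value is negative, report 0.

1.972

c̄ = (13 + 10 + 7 + 8 + 12 + 13 + 11 + 11 + 11 + 8 + 13 + 15 + 16 + 4 + 11 + 19 + 15 + 25 + 14 + 17 + 16 + 9) / 22 = 278 / 22 = 12.6364
LCL = c̄ − 3√c̄ = 12.6364 − 3 × 3.5548 = 1.9721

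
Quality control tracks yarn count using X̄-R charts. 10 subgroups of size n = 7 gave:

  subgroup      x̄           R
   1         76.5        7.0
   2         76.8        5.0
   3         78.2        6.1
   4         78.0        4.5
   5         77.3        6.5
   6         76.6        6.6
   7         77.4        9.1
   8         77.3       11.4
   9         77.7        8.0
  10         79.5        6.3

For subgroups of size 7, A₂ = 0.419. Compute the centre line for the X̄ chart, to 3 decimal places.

77.530

X̄̄ = (76.5 + 76.8 + 78.2 + 78.0 + 77.3 + 76.6 + 77.4 + 77.3 + 77.7 + 79.5) / 10 = 775.3000 / 10 = 77.5300
CL = X̄̄ = 77.5300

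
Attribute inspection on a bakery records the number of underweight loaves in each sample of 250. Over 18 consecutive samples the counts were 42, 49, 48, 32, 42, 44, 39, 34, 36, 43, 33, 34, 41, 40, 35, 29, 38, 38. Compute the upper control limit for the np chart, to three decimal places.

55.884

p̄ = Σdᵢ / (k·n) = 697 / (18 × 250) = 0.15489
UCL = np̄ + 3·√(np̄(1−p̄)) = 38.7222 + 3 × √(38.7222×0.84511) = 38.7222 + 3 × 5.7205 = 55.8838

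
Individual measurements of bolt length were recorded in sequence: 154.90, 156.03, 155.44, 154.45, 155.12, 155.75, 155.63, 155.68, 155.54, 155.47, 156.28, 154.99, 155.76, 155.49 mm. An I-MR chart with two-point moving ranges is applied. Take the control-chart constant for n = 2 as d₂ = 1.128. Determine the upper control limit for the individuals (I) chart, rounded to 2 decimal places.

157.01

X̄ = (154.90 + 156.03 + 155.44 + 154.45 + 155.12 + 155.75 + 155.63 + 155.68 + 155.54 + 155.47 + 156.28 + 154.99 + 155.76 + 155.49) / 14 = 155.4664
Moving ranges: 1.13, 0.59, 0.99, 0.67, 0.63, 0.12, 0.05, 0.14, 0.07, 0.81, 1.29, 0.77, 0.27; M̄R̄ = 7.5300 / 13 = 0.5792
UCL = X̄ + 3·M̄R̄/d₂ = 155.4664 + 3 × 0.5792 / 1.128 = 157.0069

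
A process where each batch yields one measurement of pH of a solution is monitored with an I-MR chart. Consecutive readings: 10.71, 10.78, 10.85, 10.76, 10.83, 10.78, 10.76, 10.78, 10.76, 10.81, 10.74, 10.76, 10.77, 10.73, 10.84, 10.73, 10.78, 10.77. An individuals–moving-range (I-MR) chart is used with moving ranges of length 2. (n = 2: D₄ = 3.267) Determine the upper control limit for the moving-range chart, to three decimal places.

Moving ranges: 0.07, 0.07, 0.09, 0.07, 0.05, 0.02, 0.02, 0.02, 0.05, 0.07, 0.02, 0.01, 0.04, 0.11, 0.11, 0.05, 0.01; M̄R̄ = 0.8800 / 17 = 0.0518
UCL_MR = D₄·M̄R̄ = 3.267 × 0.0518 = 0.1691

0.169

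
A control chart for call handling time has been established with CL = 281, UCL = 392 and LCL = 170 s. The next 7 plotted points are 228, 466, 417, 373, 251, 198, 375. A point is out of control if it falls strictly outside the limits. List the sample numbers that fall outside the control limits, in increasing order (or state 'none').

2, 3

Compare each point to [170, 392]: sample 2 = 466 > UCL; sample 3 = 417 > UCL.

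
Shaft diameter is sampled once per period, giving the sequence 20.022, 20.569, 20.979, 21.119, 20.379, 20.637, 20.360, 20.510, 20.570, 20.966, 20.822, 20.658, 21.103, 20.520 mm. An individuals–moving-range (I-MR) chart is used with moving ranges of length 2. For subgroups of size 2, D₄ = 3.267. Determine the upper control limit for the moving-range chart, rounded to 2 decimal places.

Moving ranges: 0.547, 0.410, 0.140, 0.740, 0.258, 0.277, 0.150, 0.060, 0.396, 0.144, 0.164, 0.445, 0.583; M̄R̄ = 4.3140 / 13 = 0.3318
UCL_MR = D₄·M̄R̄ = 3.267 × 0.3318 = 1.0841

1.08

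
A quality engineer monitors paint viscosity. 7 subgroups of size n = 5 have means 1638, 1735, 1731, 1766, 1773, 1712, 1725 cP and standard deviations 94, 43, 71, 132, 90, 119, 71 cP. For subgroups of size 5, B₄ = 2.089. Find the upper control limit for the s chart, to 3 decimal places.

185.026

s̄ = (94 + 43 + 71 + 132 + 90 + 119 + 71) / 7 = 88.5714
UCL_s = B₄·s̄ = 2.089 × 88.5714 = 185.0257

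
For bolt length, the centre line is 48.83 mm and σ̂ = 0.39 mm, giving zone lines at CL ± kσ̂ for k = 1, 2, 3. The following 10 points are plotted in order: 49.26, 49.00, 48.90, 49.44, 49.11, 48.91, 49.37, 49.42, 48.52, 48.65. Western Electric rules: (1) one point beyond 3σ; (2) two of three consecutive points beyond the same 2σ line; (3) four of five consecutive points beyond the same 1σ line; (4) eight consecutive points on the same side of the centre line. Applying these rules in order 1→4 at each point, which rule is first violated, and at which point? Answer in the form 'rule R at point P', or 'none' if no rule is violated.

rule 4 at point 8

Zone of each point (C = within 1σ̂, B = 1σ̂–2σ̂, A = 2σ̂–3σ̂, * = beyond 3σ̂; sign = side of CL): 1:+B, 2:+C, 3:+C, 4:+B, 5:+C, 6:+C, 7:+B, 8:+B, 9:-C, 10:-C
Rule 4 (eight consecutive points on the same side of the centre line) is satisfied at point 8.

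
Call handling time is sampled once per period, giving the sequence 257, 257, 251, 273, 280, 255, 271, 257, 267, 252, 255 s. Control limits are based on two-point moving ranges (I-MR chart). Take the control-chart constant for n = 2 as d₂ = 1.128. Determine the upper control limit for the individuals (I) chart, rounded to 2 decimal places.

292.75

X̄ = (257 + 257 + 251 + 273 + 280 + 255 + 271 + 257 + 267 + 252 + 255) / 11 = 261.3636
Moving ranges: 0, 6, 22, 7, 25, 16, 14, 10, 15, 3; M̄R̄ = 118.0000 / 10 = 11.8000
UCL = X̄ + 3·M̄R̄/d₂ = 261.3636 + 3 × 11.8000 / 1.128 = 292.7466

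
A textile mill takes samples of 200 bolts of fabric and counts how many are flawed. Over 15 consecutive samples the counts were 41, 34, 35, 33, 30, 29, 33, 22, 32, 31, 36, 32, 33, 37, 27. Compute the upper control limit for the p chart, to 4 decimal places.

p̄ = Σdᵢ / (k·n) = 485 / (15 × 200) = 0.16167
UCL = p̄ + 3·√(p̄(1−p̄)/n) = 0.16167 + 3 × √(0.16167×0.83833/200) = 0.16167 + 3 × 0.02603 = 0.23976

0.2398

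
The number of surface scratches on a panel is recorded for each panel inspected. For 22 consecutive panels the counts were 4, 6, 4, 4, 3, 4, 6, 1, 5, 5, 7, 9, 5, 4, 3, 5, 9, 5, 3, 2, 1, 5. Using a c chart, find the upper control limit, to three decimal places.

10.941

c̄ = (4 + 6 + 4 + 4 + 3 + 4 + 6 + 1 + 5 + 5 + 7 + 9 + 5 + 4 + 3 + 5 + 9 + 5 + 3 + 2 + 1 + 5) / 22 = 100 / 22 = 4.5455
UCL = c̄ + 3√c̄ = 4.5455 + 3 × √4.5455 = 4.5455 + 3 × 2.1320 = 10.9415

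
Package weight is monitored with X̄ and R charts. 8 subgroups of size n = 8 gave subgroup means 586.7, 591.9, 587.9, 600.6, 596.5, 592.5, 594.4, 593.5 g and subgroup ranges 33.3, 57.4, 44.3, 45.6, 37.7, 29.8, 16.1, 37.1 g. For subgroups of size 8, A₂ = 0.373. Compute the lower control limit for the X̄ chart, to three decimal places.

X̄̄ = (586.7 + 591.9 + 587.9 + 600.6 + 596.5 + 592.5 + 594.4 + 593.5) / 8 = 4744.0000 / 8 = 593.0000
R̄ = (33.3 + 57.4 + 44.3 + 45.6 + 37.7 + 29.8 + 16.1 + 37.1) / 8 = 301.3000 / 8 = 37.6625
LCL = X̄̄ − A₂·R̄ = 593.0000 − 0.373 × 37.6625 = 578.9519

578.952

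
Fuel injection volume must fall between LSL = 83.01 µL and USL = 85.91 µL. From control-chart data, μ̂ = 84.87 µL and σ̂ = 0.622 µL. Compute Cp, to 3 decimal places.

Cp = (USL − LSL) / (6σ̂) = (85.91 − 83.01) / (6 × 0.622) = 2.9000 / 3.7320 = 0.7771

0.777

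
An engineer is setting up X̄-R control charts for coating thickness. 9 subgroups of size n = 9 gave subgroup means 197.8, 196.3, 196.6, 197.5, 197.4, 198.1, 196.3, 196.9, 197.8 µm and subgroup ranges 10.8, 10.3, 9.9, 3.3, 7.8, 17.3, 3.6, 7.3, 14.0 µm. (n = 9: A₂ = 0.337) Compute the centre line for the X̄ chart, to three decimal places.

197.189

X̄̄ = (197.8 + 196.3 + 196.6 + 197.5 + 197.4 + 198.1 + 196.3 + 196.9 + 197.8) / 9 = 1774.7000 / 9 = 197.1889
CL = X̄̄ = 197.1889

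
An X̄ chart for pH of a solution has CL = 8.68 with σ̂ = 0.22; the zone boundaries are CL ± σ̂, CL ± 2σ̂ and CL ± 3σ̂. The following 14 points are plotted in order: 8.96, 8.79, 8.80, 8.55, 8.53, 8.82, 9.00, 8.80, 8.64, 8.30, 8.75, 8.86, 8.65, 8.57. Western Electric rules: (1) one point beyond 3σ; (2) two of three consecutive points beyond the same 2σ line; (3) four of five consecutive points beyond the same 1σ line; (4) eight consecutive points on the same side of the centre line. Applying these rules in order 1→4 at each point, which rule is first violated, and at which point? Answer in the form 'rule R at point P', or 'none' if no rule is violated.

Zone of each point (C = within 1σ̂, B = 1σ̂–2σ̂, A = 2σ̂–3σ̂, * = beyond 3σ̂; sign = side of CL): 1:+B, 2:+C, 3:+C, 4:-C, 5:-C, 6:+C, 7:+B, 8:+C, 9:-C, 10:-B, 11:+C, 12:+C, 13:-C, 14:-C
No rule fires across all 14 points.

none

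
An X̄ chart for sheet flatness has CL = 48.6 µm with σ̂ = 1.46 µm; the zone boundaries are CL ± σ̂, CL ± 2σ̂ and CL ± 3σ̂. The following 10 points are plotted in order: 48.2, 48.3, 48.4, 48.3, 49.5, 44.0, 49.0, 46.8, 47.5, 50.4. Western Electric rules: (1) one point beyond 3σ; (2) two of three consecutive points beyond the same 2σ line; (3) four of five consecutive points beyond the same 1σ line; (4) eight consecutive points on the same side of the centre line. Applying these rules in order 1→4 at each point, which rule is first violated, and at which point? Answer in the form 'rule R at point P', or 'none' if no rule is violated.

Zone of each point (C = within 1σ̂, B = 1σ̂–2σ̂, A = 2σ̂–3σ̂, * = beyond 3σ̂; sign = side of CL): 1:-C, 2:-C, 3:-C, 4:-C, 5:+C, 6:-*, 7:+C, 8:-B, 9:-C, 10:+B
Rule 1 (one point beyond the 3σ limits) is satisfied at point 6.

rule 1 at point 6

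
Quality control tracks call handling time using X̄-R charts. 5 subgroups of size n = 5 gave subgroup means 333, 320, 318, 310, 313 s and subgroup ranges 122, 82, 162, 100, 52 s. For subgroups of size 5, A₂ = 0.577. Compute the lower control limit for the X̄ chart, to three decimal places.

X̄̄ = (333 + 320 + 318 + 310 + 313) / 5 = 1594.0000 / 5 = 318.8000
R̄ = (122 + 82 + 162 + 100 + 52) / 5 = 518.0000 / 5 = 103.6000
LCL = X̄̄ − A₂·R̄ = 318.8000 − 0.577 × 103.6000 = 259.0228

259.023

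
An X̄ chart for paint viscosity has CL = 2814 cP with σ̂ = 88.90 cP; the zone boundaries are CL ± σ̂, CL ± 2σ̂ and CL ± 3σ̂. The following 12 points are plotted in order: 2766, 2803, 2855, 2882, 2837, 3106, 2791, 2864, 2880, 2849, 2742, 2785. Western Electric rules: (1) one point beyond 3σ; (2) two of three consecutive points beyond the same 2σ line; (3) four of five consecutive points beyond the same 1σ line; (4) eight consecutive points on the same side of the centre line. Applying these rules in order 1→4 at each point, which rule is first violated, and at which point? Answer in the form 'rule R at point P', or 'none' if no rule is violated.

rule 1 at point 6

Zone of each point (C = within 1σ̂, B = 1σ̂–2σ̂, A = 2σ̂–3σ̂, * = beyond 3σ̂; sign = side of CL): 1:-C, 2:-C, 3:+C, 4:+C, 5:+C, 6:+*, 7:-C, 8:+C, 9:+C, 10:+C, 11:-C, 12:-C
Rule 1 (one point beyond the 3σ limits) is satisfied at point 6.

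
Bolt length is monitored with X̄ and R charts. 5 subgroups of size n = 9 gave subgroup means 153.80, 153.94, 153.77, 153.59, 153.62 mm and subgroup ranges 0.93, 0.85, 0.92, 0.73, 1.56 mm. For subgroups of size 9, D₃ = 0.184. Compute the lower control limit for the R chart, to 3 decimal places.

0.184

R̄ = (0.93 + 0.85 + 0.92 + 0.73 + 1.56) / 5 = 4.9900 / 5 = 0.9980
LCL_R = D₃·R̄ = 0.184 × 0.9980 = 0.1836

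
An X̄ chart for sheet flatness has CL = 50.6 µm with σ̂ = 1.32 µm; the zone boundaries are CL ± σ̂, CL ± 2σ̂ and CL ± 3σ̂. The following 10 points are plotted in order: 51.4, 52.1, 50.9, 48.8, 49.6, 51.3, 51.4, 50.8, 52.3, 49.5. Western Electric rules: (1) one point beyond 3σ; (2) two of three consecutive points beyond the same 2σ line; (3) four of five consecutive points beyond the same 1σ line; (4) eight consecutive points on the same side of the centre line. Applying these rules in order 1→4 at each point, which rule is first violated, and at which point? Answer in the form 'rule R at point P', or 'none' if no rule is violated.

Zone of each point (C = within 1σ̂, B = 1σ̂–2σ̂, A = 2σ̂–3σ̂, * = beyond 3σ̂; sign = side of CL): 1:+C, 2:+B, 3:+C, 4:-B, 5:-C, 6:+C, 7:+C, 8:+C, 9:+B, 10:-C
No rule fires across all 10 points.

none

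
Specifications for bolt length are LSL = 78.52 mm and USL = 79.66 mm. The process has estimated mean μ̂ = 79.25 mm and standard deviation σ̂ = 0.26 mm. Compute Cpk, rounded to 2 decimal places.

Cpu = (USL − μ̂) / (3σ̂) = (79.66 − 79.25) / (3 × 0.26) = 0.5256; Cpl = (μ̂ − LSL) / (3σ̂) = (79.25 − 78.52) / (3 × 0.26) = 0.9359; Cpk = min(Cpu, Cpl) = 0.5256

0.53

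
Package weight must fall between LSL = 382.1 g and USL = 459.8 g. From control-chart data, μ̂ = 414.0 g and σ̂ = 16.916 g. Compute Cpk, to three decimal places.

Cpu = (USL − μ̂) / (3σ̂) = (459.8 − 414.0) / (3 × 16.916) = 0.9025; Cpl = (μ̂ − LSL) / (3σ̂) = (414.0 − 382.1) / (3 × 16.916) = 0.6286; Cpk = min(Cpu, Cpl) = 0.6286

0.629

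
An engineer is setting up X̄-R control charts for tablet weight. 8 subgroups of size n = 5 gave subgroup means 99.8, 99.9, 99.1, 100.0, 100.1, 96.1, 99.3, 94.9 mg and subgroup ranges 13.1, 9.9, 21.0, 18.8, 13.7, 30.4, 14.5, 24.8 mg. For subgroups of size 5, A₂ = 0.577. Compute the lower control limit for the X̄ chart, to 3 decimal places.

X̄̄ = (99.8 + 99.9 + 99.1 + 100.0 + 100.1 + 96.1 + 99.3 + 94.9) / 8 = 789.2000 / 8 = 98.6500
R̄ = (13.1 + 9.9 + 21.0 + 18.8 + 13.7 + 30.4 + 14.5 + 24.8) / 8 = 146.2000 / 8 = 18.2750
LCL = X̄̄ − A₂·R̄ = 98.6500 − 0.577 × 18.2750 = 88.1053

88.105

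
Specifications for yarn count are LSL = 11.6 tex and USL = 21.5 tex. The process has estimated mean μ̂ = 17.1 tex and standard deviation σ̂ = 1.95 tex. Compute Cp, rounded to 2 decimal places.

0.85

Cp = (USL − LSL) / (6σ̂) = (21.5 − 11.6) / (6 × 1.95) = 9.9000 / 11.7000 = 0.8462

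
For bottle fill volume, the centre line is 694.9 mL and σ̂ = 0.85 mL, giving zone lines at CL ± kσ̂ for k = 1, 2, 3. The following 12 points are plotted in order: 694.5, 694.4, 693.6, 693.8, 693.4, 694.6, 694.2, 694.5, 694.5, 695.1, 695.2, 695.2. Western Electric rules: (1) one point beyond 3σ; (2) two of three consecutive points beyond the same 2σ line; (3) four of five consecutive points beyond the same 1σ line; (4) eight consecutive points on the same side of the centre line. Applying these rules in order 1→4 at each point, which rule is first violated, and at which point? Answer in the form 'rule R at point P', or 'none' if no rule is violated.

rule 4 at point 8

Zone of each point (C = within 1σ̂, B = 1σ̂–2σ̂, A = 2σ̂–3σ̂, * = beyond 3σ̂; sign = side of CL): 1:-C, 2:-C, 3:-B, 4:-B, 5:-B, 6:-C, 7:-C, 8:-C, 9:-C, 10:+C, 11:+C, 12:+C
Rule 4 (eight consecutive points on the same side of the centre line) is satisfied at point 8.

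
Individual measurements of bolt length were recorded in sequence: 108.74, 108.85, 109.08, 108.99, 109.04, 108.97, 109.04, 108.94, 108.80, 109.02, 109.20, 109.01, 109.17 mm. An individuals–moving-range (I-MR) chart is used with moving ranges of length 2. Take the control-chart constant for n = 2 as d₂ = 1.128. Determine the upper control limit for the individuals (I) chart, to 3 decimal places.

X̄ = (108.74 + 108.85 + 109.08 + 108.99 + 109.04 + 108.97 + 109.04 + 108.94 + 108.80 + 109.02 + 109.20 + 109.01 + 109.17) / 13 = 108.9885
Moving ranges: 0.11, 0.23, 0.09, 0.05, 0.07, 0.07, 0.10, 0.14, 0.22, 0.18, 0.19, 0.16; M̄R̄ = 1.6100 / 12 = 0.1342
UCL = X̄ + 3·M̄R̄/d₂ = 108.9885 + 3 × 0.1342 / 1.128 = 109.3453

109.345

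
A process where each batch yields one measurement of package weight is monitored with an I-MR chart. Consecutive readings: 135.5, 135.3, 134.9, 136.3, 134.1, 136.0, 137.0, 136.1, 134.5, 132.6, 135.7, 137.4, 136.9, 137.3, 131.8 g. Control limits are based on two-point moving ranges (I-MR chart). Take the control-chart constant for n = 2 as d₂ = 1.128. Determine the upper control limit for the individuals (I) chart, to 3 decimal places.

139.739

X̄ = (135.5 + 135.3 + 134.9 + 136.3 + 134.1 + 136.0 + 137.0 + 136.1 + 134.5 + 132.6 + 135.7 + 137.4 + 136.9 + 137.3 + 131.8) / 15 = 135.4267
Moving ranges: 0.2, 0.4, 1.4, 2.2, 1.9, 1.0, 0.9, 1.6, 1.9, 3.1, 1.7, 0.5, 0.4, 5.5; M̄R̄ = 22.7000 / 14 = 1.6214
UCL = X̄ + 3·M̄R̄/d₂ = 135.4267 + 3 × 1.6214 / 1.128 = 139.7390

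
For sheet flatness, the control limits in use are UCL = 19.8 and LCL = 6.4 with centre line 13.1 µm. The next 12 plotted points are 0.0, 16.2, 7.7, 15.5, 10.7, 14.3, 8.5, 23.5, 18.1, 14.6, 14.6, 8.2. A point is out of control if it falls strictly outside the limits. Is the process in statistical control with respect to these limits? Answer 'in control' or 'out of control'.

out of control

Compare each point to [6.4, 19.8]: sample 1 = 0.0 < LCL; sample 8 = 23.5 > UCL.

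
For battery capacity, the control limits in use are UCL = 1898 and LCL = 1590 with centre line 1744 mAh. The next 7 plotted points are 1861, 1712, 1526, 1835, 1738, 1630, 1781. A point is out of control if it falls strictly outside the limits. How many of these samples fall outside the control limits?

1

Compare each point to [1590, 1898]: sample 3 = 1526 < LCL.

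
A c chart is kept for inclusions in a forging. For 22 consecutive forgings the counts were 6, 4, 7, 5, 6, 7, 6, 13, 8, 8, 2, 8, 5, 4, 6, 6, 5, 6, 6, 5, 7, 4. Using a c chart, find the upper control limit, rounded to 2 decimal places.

13.49

c̄ = (6 + 4 + 7 + 5 + 6 + 7 + 6 + 13 + 8 + 8 + 2 + 8 + 5 + 4 + 6 + 6 + 5 + 6 + 6 + 5 + 7 + 4) / 22 = 134 / 22 = 6.0909
UCL = c̄ + 3√c̄ = 6.0909 + 3 × √6.0909 = 6.0909 + 3 × 2.4680 = 13.4948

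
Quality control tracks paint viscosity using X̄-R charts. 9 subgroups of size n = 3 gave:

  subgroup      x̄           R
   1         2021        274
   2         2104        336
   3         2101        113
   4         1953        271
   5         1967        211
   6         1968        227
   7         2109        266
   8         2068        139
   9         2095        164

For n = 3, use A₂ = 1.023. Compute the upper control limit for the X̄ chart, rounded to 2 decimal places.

X̄̄ = (2021 + 2104 + 2101 + 1953 + 1967 + 1968 + 2109 + 2068 + 2095) / 9 = 18386.0000 / 9 = 2042.8889
R̄ = (274 + 336 + 113 + 271 + 211 + 227 + 266 + 139 + 164) / 9 = 2001.0000 / 9 = 222.3333
UCL = X̄̄ + A₂·R̄ = 2042.8889 + 1.023 × 222.3333 = 2270.3359

2270.34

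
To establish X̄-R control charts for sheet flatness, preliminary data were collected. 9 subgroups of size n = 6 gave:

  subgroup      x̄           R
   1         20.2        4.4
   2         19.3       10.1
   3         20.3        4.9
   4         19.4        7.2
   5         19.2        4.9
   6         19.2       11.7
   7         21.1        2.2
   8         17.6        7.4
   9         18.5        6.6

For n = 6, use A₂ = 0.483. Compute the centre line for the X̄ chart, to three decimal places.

19.422

X̄̄ = (20.2 + 19.3 + 20.3 + 19.4 + 19.2 + 19.2 + 21.1 + 17.6 + 18.5) / 9 = 174.8000 / 9 = 19.4222
CL = X̄̄ = 19.4222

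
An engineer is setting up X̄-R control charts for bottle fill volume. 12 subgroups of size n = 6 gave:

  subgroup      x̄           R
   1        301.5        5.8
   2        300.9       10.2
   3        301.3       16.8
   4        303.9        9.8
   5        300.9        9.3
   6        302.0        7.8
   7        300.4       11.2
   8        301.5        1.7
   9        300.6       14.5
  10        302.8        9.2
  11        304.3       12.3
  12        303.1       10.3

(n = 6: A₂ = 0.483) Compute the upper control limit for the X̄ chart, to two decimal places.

306.72

X̄̄ = (301.5 + 300.9 + 301.3 + 303.9 + 300.9 + 302.0 + 300.4 + 301.5 + 300.6 + 302.8 + 304.3 + 303.1) / 12 = 3623.2000 / 12 = 301.9333
R̄ = (5.8 + 10.2 + 16.8 + 9.8 + 9.3 + 7.8 + 11.2 + 1.7 + 14.5 + 9.2 + 12.3 + 10.3) / 12 = 118.9000 / 12 = 9.9083
UCL = X̄̄ + A₂·R̄ = 301.9333 + 0.483 × 9.9083 = 306.7191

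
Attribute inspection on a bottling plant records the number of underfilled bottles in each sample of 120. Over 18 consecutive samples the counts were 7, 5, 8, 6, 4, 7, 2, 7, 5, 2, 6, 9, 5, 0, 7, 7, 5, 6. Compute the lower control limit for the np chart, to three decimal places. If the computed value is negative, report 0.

0.000

p̄ = Σdᵢ / (k·n) = 98 / (18 × 120) = 0.04537
LCL = np̄ − 3·√(np̄(1−p̄)) = 5.4444 − 3 × 2.2798 = -1.3949 → 0 (negative, so LCL = 0)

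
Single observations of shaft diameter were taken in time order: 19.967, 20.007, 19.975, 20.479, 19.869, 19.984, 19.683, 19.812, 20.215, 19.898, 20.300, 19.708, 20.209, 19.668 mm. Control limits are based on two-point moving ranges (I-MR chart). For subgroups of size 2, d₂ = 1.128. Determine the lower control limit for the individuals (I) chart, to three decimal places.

19.066

X̄ = (19.967 + 20.007 + 19.975 + 20.479 + 19.869 + 19.984 + 19.683 + 19.812 + 20.215 + 19.898 + 20.300 + 19.708 + 20.209 + 19.668) / 14 = 19.9839
Moving ranges: 0.040, 0.032, 0.504, 0.610, 0.115, 0.301, 0.129, 0.403, 0.317, 0.402, 0.592, 0.501, 0.541; M̄R̄ = 4.4870 / 13 = 0.3452
LCL = X̄ − 3·M̄R̄/d₂ = 19.9839 − 3 × 0.3452 / 1.128 = 19.0659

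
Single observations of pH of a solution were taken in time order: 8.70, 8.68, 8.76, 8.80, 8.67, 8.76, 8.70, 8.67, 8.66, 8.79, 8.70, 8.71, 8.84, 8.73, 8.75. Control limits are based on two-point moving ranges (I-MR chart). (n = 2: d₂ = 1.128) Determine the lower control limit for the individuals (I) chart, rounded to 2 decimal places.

8.55

X̄ = (8.70 + 8.68 + 8.76 + 8.80 + 8.67 + 8.76 + 8.70 + 8.67 + 8.66 + 8.79 + 8.70 + 8.71 + 8.84 + 8.73 + 8.75) / 15 = 8.7280
Moving ranges: 0.02, 0.08, 0.04, 0.13, 0.09, 0.06, 0.03, 0.01, 0.13, 0.09, 0.01, 0.13, 0.11, 0.02; M̄R̄ = 0.9500 / 14 = 0.0679
LCL = X̄ − 3·M̄R̄/d₂ = 8.7280 − 3 × 0.0679 / 1.128 = 8.5475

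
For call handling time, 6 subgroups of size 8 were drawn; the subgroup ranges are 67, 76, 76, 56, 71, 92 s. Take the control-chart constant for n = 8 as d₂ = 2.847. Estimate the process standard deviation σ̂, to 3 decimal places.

R̄ = (67 + 76 + 76 + 56 + 71 + 92) / 6 = 73.0000
σ̂ = R̄ / d₂ = 73.0000 / 2.847 = 25.6410

25.641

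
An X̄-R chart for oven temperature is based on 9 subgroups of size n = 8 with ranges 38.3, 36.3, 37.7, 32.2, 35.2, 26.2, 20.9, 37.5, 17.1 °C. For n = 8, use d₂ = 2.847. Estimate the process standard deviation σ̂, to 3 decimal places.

R̄ = (38.3 + 36.3 + 37.7 + 32.2 + 35.2 + 26.2 + 20.9 + 37.5 + 17.1) / 9 = 31.2667
σ̂ = R̄ / d₂ = 31.2667 / 2.847 = 10.9823

10.982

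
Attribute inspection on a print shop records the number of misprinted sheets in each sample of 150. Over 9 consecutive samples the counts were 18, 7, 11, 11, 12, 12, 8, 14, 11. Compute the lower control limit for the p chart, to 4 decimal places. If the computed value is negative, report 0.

0.0117

p̄ = Σdᵢ / (k·n) = 104 / (9 × 150) = 0.07704
LCL = p̄ − 3·√(p̄(1−p̄)/n) = 0.07704 − 3 × 0.02177 = 0.01172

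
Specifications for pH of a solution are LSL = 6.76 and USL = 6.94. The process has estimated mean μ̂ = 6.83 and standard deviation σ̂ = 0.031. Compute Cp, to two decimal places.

0.97

Cp = (USL − LSL) / (6σ̂) = (6.94 − 6.76) / (6 × 0.031) = 0.1800 / 0.1860 = 0.9677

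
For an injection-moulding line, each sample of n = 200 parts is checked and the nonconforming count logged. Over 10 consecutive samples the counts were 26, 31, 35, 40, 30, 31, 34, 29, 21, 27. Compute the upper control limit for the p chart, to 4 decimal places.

0.2282

p̄ = Σdᵢ / (k·n) = 304 / (10 × 200) = 0.15200
UCL = p̄ + 3·√(p̄(1−p̄)/n) = 0.15200 + 3 × √(0.15200×0.84800/200) = 0.15200 + 3 × 0.02539 = 0.22816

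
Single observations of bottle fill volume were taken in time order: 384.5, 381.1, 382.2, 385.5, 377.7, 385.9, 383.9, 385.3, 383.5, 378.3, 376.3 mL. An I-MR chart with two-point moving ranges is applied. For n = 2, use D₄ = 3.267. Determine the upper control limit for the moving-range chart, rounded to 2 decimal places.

11.83

Moving ranges: 3.4, 1.1, 3.3, 7.8, 8.2, 2.0, 1.4, 1.8, 5.2, 2.0; M̄R̄ = 36.2000 / 10 = 3.6200
UCL_MR = D₄·M̄R̄ = 3.267 × 3.6200 = 11.8265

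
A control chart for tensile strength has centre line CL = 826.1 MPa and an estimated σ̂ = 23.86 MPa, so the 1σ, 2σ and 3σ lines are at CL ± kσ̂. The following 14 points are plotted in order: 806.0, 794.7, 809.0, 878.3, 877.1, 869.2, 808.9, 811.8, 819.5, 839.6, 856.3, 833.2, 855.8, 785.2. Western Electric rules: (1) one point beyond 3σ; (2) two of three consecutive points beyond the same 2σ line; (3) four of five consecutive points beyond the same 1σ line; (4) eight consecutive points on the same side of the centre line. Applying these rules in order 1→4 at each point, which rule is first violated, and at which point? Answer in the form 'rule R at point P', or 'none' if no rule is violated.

Zone of each point (C = within 1σ̂, B = 1σ̂–2σ̂, A = 2σ̂–3σ̂, * = beyond 3σ̂; sign = side of CL): 1:-C, 2:-B, 3:-C, 4:+A, 5:+A, 6:+B, 7:-C, 8:-C, 9:-C, 10:+C, 11:+B, 12:+C, 13:+B, 14:-B
Rule 2 (two of three consecutive points beyond the same 2σ limit) is satisfied at point 5.

rule 2 at point 5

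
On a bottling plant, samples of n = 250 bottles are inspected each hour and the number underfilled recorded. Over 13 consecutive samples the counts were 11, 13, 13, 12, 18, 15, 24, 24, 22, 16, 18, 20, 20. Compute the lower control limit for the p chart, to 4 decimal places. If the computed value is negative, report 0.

0.0213

p̄ = Σdᵢ / (k·n) = 226 / (13 × 250) = 0.06954
LCL = p̄ − 3·√(p̄(1−p̄)/n) = 0.06954 − 3 × 0.01609 = 0.02128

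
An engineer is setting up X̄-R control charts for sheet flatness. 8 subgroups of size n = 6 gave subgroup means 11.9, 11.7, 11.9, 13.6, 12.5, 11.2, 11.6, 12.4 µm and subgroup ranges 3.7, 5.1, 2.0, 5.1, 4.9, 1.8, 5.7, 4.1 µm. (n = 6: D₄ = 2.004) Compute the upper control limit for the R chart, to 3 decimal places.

R̄ = (3.7 + 5.1 + 2.0 + 5.1 + 4.9 + 1.8 + 5.7 + 4.1) / 8 = 32.4000 / 8 = 4.0500
UCL_R = D₄·R̄ = 2.004 × 4.0500 = 8.1162

8.116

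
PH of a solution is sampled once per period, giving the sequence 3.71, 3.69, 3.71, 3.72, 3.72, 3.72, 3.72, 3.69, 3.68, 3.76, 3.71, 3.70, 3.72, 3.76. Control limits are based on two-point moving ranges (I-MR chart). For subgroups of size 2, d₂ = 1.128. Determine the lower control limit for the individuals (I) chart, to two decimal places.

X̄ = (3.71 + 3.69 + 3.71 + 3.72 + 3.72 + 3.72 + 3.72 + 3.69 + 3.68 + 3.76 + 3.71 + 3.70 + 3.72 + 3.76) / 14 = 3.7150
Moving ranges: 0.02, 0.02, 0.01, 0.00, 0.00, 0.00, 0.03, 0.01, 0.08, 0.05, 0.01, 0.02, 0.04; M̄R̄ = 0.2900 / 13 = 0.0223
LCL = X̄ − 3·M̄R̄/d₂ = 3.7150 − 3 × 0.0223 / 1.128 = 3.6557

3.66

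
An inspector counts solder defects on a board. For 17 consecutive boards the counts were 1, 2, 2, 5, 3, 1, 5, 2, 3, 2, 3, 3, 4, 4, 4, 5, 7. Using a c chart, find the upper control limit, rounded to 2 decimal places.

c̄ = (1 + 2 + 2 + 5 + 3 + 1 + 5 + 2 + 3 + 2 + 3 + 3 + 4 + 4 + 4 + 5 + 7) / 17 = 56 / 17 = 3.2941
UCL = c̄ + 3√c̄ = 3.2941 + 3 × √3.2941 = 3.2941 + 3 × 1.8150 = 8.7390

8.74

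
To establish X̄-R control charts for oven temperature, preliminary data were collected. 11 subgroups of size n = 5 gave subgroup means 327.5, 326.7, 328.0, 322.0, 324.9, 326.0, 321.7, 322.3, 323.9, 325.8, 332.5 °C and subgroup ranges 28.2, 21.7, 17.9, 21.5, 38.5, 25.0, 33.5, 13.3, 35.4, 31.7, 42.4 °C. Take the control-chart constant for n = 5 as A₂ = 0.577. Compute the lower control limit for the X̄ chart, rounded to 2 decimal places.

309.36

X̄̄ = (327.5 + 326.7 + 328.0 + 322.0 + 324.9 + 326.0 + 321.7 + 322.3 + 323.9 + 325.8 + 332.5) / 11 = 3581.3000 / 11 = 325.5727
R̄ = (28.2 + 21.7 + 17.9 + 21.5 + 38.5 + 25.0 + 33.5 + 13.3 + 35.4 + 31.7 + 42.4) / 11 = 309.1000 / 11 = 28.1000
LCL = X̄̄ − A₂·R̄ = 325.5727 − 0.577 × 28.1000 = 309.3590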